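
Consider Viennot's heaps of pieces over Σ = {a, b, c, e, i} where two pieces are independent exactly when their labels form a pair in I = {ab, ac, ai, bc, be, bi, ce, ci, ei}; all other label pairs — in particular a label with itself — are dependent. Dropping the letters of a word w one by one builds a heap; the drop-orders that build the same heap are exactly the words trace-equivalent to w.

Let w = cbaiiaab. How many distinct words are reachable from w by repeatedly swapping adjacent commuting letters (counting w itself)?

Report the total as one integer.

1680

#0=c has no predecessor
#1=b has no predecessor
#2=a has no predecessor
#3=i has no predecessor
#4=i depends on [3:i]
#5=a depends on [2:a]
#6=a depends on [5:a]
#7=b depends on [1:b]
sources: [0:c, 1:b, 2:a, 3:i]
N(rest) = Σ N(rest − s) over sources s of rest; N(one piece) = 1:
  size 1 → [0]=1  [4]=1  [6]=1  [7]=1
  size 2 → [0,4]=2  [0,6]=2  [0,7]=2  [1,7]=1  [3,4]=1  [4,6]=2  [4,7]=2  [5,6]=1  [6,7]=2
  size 3 → [0,1,7]=3  [0,3,4]=3  [0,4,6]=6  [0,4,7]=6  [0,5,6]=3  [0,6,7]=6  [1,4,7]=3  [1,6,7]=3  [2,5,6]=1  [3,4,6]=3  [3,4,7]=3  [4,5,6]=3  [4,6,7]=6  [5,6,7]=3
  size 4 → [0,1,4,7]=12  [0,1,6,7]=12  [0,2,5,6]=4  [0,3,4,6]=12  [0,3,4,7]=12  [0,4,5,6]=12  [0,4,6,7]=24  [0,5,6,7]=12  [1,3,4,7]=6  [1,4,6,7]=12  [1,5,6,7]=6  [2,4,5,6]=4  [2,5,6,7]=4  [3,4,5,6]=6  [3,4,6,7]=12  [4,5,6,7]=12
  size 5 → [0,1,3,4,7]=30  [0,1,4,6,7]=60  [0,1,5,6,7]=30  [0,2,4,5,6]=20  [0,2,5,6,7]=20  [0,3,4,5,6]=30  [0,3,4,6,7]=60  [0,4,5,6,7]=60  [1,2,5,6,7]=10  [1,3,4,6,7]=30  [1,4,5,6,7]=30  [2,3,4,5,6]=10  [2,4,5,6,7]=20  [3,4,5,6,7]=30
  size 6 → [0,1,2,5,6,7]=60  [0,1,3,4,6,7]=180  [0,1,4,5,6,7]=180  [0,2,3,4,5,6]=60  [0,2,4,5,6,7]=120  [0,3,4,5,6,7]=180  [1,2,4,5,6,7]=60  [1,3,4,5,6,7]=90  [2,3,4,5,6,7]=60
  first=0(c) contributes 210
  first=1(b) contributes 420
  first=2(a) contributes 630
  first=3(i) contributes 420
|[w]| = 1680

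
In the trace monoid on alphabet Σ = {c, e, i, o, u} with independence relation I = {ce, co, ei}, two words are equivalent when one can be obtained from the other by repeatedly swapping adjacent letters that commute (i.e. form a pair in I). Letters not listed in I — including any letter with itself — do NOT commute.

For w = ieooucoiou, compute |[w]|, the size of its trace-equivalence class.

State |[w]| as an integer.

4

#0=i has no predecessor
#1=e has no predecessor
#2=o depends on [0:i, 1:e]
#3=o depends on [2:o]
#4=u depends on [3:o]
#5=c depends on [4:u]
#6=o depends on [4:u]
#7=i depends on [5:c, 6:o]
#8=o depends on [7:i]
#9=u depends on [8:o]
sources: [0:i, 1:e]
N(rest) = Σ N(rest − s) over sources s of rest; N(one piece) = 1:
  size 1 → [9]=1
  size 2 → [8,9]=1
  size 3 → [7,8,9]=1
  size 4 → [5,7,8,9]=1  [6,7,8,9]=1
  size 5 → [5,6,7,8,9]=2
  size 6 → [4,5,6,7,8,9]=2
  size 7 → [3,4,5,6,7,8,9]=2
  size 8 → [2,3,4,5,6,7,8,9]=2
  first=0(i) contributes 2
  first=1(e) contributes 2
|[w]| = 4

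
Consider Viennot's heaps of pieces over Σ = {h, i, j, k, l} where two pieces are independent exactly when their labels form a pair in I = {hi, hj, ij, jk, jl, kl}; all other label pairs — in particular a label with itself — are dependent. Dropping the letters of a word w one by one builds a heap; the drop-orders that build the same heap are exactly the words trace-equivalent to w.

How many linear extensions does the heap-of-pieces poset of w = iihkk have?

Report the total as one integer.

3

piece 0:i — minimal
piece 1:i rests on {0:i}
piece 2:h — minimal
piece 3:k rests on {1:i, 2:h}
piece 4:k rests on {3:k}
minimal pieces: {0:i, 2:h}
ways to finish when only these pieces remain (= sum over removing one remaining piece with nothing left below it):
  1 left: {4}→1
  2 left: {3,4}→1
  3 left: {1,3,4}→1  {2,3,4}→1
  placing 0:i first → 2 extensions
  placing 2:h first → 1 extensions
total linear extensions = 3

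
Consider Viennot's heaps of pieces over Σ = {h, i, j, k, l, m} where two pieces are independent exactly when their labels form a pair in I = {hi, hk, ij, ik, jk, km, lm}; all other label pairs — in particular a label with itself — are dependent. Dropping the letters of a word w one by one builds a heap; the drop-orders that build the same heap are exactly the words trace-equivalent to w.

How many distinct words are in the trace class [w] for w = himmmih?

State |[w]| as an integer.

0(h) covers ∅
1(i) covers ∅
2(m) covers 0:h, 1:i
3(m) covers 2:m
4(m) covers 3:m
5(i) covers 4:m
6(h) covers 4:m
floor of heap: 0:h, 1:i
completions by unplaced set U, small U first (add the entries for U minus each lowest piece of U):
  |U|=1: {5}:1  {6}:1
  |U|=2: {5,6}:2
  |U|=3: {4,5,6}:2
  |U|=4: {3,4,5,6}:2
  |U|=5: {2,3,4,5,6}:2
  start at 0(h): 2
  start at 1(i): 2
sum over floor = 4

4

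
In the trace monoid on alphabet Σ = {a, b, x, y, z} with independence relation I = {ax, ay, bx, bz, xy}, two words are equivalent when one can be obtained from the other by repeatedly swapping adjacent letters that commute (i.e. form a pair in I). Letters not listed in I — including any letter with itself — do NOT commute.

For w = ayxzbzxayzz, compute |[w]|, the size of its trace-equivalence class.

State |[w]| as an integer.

132

0(a) covers ∅
1(y) covers ∅
2(x) covers ∅
3(z) covers 0:a, 1:y, 2:x
4(b) covers 0:a, 1:y
5(z) covers 3:z
6(x) covers 5:z
7(a) covers 4:b, 5:z
8(y) covers 4:b, 5:z
9(z) covers 6:x, 7:a, 8:y
10(z) covers 9:z
floor of heap: 0:a, 1:y, 2:x
completions by unplaced set U, small U first (add the entries for U minus each lowest piece of U):
  |U|=1: {10}:1
  |U|=2: {9,10}:1
  |U|=3: {6,9,10}:1  {7,9,10}:1  {8,9,10}:1
  |U|=4: {6,7,9,10}:2  {6,8,9,10}:2  {7,8,9,10}:2
  |U|=5: {4,7,8,9,10}:2  {6,7,8,9,10}:6
  |U|=6: {4,6,7,8,9,10}:8  {5,6,7,8,9,10}:6
  |U|=7: {3,5,6,7,8,9,10}:6  {4,5,6,7,8,9,10}:14
  |U|=8: {2,3,5,6,7,8,9,10}:6  {3,4,5,6,7,8,9,10}:20
  |U|=9: {0,3,4,5,6,7,8,9,10}:20  {1,3,4,5,6,7,8,9,10}:20  {2,3,4,5,6,7,8,9,10}:26
  start at 0(a): 46
  start at 1(y): 46
  start at 2(x): 40
sum over floor = 132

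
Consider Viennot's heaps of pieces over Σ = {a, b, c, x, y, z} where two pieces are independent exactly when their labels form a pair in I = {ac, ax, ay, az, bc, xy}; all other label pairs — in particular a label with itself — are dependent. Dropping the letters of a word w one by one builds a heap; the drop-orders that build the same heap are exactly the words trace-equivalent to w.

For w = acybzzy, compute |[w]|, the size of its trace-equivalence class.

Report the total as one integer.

0(a) covers ∅
1(c) covers ∅
2(y) covers 1:c
3(b) covers 0:a, 2:y
4(z) covers 3:b
5(z) covers 4:z
6(y) covers 5:z
floor of heap: 0:a, 1:c
completions by unplaced set U, small U first (add the entries for U minus each lowest piece of U):
  |U|=1: {6}:1
  |U|=2: {5,6}:1
  |U|=3: {4,5,6}:1
  |U|=4: {3,4,5,6}:1
  |U|=5: {0,3,4,5,6}:1  {2,3,4,5,6}:1
  start at 0(a): 1
  start at 1(c): 2
sum over floor = 3

3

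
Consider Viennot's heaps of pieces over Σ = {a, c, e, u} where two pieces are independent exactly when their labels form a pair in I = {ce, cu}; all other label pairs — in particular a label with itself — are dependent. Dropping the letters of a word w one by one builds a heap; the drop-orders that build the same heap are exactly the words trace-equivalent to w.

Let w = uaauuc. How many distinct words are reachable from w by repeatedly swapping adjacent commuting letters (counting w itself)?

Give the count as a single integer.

3

0(u) covers ∅
1(a) covers 0:u
2(a) covers 1:a
3(u) covers 2:a
4(u) covers 3:u
5(c) covers 2:a
floor of heap: 0:u
completions by unplaced set U, small U first (add the entries for U minus each lowest piece of U):
  |U|=1: {4}:1  {5}:1
  |U|=2: {3,4}:1  {4,5}:2
  |U|=3: {3,4,5}:3
  |U|=4: {2,3,4,5}:3
  start at 0(u): 3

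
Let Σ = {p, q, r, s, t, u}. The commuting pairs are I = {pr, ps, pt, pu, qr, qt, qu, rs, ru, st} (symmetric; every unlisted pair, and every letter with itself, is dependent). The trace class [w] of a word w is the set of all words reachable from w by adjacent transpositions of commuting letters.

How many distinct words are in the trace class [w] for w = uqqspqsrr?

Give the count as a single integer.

252

piece 0:u — minimal
piece 1:q — minimal
piece 2:q rests on {1:q}
piece 3:s rests on {0:u, 2:q}
piece 4:p rests on {2:q}
piece 5:q rests on {3:s, 4:p}
piece 6:s rests on {5:q}
piece 7:r — minimal
piece 8:r rests on {7:r}
minimal pieces: {0:u, 1:q, 7:r}
ways to finish when only these pieces remain (= sum over removing one remaining piece with nothing left below it):
  1 left: {6}→1  {8}→1
  2 left: {5,6}→1  {6,8}→2  {7,8}→1
  3 left: {3,5,6}→1  {4,5,6}→1  {5,6,8}→3  {6,7,8}→3
  4 left: {0,3,5,6}→1  {3,4,5,6}→2  {3,5,6,8}→4  {4,5,6,8}→4  {5,6,7,8}→6
  5 left: {0,3,4,5,6}→3  {0,3,5,6,8}→5  {2,3,4,5,6}→2  {3,4,5,6,8}→10  {3,5,6,7,8}→10  {4,5,6,7,8}→10
  6 left: {0,2,3,4,5,6}→5  {0,3,4,5,6,8}→18  {0,3,5,6,7,8}→15  {1,2,3,4,5,6}→2  {2,3,4,5,6,8}→12  {3,4,5,6,7,8}→30
  7 left: {0,1,2,3,4,5,6}→7  {0,2,3,4,5,6,8}→35  {0,3,4,5,6,7,8}→63  {1,2,3,4,5,6,8}→14  {2,3,4,5,6,7,8}→42
  placing 0:u first → 56 extensions
  placing 1:q first → 140 extensions
  placing 7:r first → 56 extensions
total linear extensions = 252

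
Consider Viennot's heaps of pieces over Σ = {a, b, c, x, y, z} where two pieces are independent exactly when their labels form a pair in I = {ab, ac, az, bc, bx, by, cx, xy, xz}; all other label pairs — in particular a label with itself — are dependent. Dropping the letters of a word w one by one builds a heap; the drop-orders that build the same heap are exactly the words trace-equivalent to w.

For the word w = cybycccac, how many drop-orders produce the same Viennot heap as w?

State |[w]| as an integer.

45

0(c) covers ∅
1(y) covers 0:c
2(b) covers ∅
3(y) covers 1:y
4(c) covers 3:y
5(c) covers 4:c
6(c) covers 5:c
7(a) covers 3:y
8(c) covers 6:c
floor of heap: 0:c, 2:b
completions by unplaced set U, small U first (add the entries for U minus each lowest piece of U):
  |U|=1: {2}:1  {7}:1  {8}:1
  |U|=2: {2,7}:2  {2,8}:2  {6,8}:1  {7,8}:2
  |U|=3: {2,6,8}:3  {2,7,8}:6  {5,6,8}:1  {6,7,8}:3
  |U|=4: {2,5,6,8}:4  {2,6,7,8}:12  {4,5,6,8}:1  {5,6,7,8}:4
  |U|=5: {2,4,5,6,8}:5  {2,5,6,7,8}:20  {4,5,6,7,8}:5
  |U|=6: {2,4,5,6,7,8}:30  {3,4,5,6,7,8}:5
  |U|=7: {1,3,4,5,6,7,8}:5  {2,3,4,5,6,7,8}:35
  start at 0(c): 40
  start at 2(b): 5
sum over floor = 45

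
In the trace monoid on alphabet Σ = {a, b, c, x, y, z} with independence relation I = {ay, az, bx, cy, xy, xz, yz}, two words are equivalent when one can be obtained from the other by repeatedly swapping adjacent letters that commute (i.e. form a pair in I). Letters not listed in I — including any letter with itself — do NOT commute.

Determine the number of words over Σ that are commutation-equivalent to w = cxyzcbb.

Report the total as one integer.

#0=c has no predecessor
#1=x depends on [0:c]
#2=y has no predecessor
#3=z depends on [0:c]
#4=c depends on [1:x, 3:z]
#5=b depends on [2:y, 4:c]
#6=b depends on [5:b]
sources: [0:c, 2:y]
N(rest) = Σ N(rest − s) over sources s of rest; N(one piece) = 1:
  size 1 → [6]=1
  size 2 → [5,6]=1
  size 3 → [2,5,6]=1  [4,5,6]=1
  size 4 → [1,4,5,6]=1  [2,4,5,6]=2  [3,4,5,6]=1
  size 5 → [1,2,4,5,6]=3  [1,3,4,5,6]=2  [2,3,4,5,6]=3
  first=0(c) contributes 8
  first=2(y) contributes 2
|[w]| = 10

10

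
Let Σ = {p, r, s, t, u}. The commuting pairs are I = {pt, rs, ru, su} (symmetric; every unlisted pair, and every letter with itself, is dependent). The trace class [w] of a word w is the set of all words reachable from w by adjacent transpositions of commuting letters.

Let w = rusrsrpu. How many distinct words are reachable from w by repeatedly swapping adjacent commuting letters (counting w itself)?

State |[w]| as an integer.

60

drop 0:r onto floor
drop 1:u onto floor
drop 2:s onto floor
drop 3:r onto {0:r}
drop 4:s onto {2:s}
drop 5:r onto {3:r}
drop 6:p onto {1:u, 4:s, 5:r}
drop 7:u onto {6:p}
ground layer = {0:r, 1:u, 2:s}
drop-orders for the pieces not yet dropped (sum over which currently-grounded one goes next):
  1 to go: {7} 1
  2 to go: {6,7} 1
  3 to go: {1,6,7} 1  {4,6,7} 1  {5,6,7} 1
  4 to go: {1,4,6,7} 2  {1,5,6,7} 2  {2,4,6,7} 1  {3,5,6,7} 1  {4,5,6,7} 2
  5 to go: {0,3,5,6,7} 1  {1,2,4,6,7} 3  {1,3,5,6,7} 3  {1,4,5,6,7} 6  {2,4,5,6,7} 3  {3,4,5,6,7} 3
  6 to go: {0,1,3,5,6,7} 4  {0,3,4,5,6,7} 4  {1,2,4,5,6,7} 12  {1,3,4,5,6,7} 12  {2,3,4,5,6,7} 6
  if 0:r drops first: 30 orders
  if 1:u drops first: 10 orders
  if 2:s drops first: 20 orders
heap linearizations: 60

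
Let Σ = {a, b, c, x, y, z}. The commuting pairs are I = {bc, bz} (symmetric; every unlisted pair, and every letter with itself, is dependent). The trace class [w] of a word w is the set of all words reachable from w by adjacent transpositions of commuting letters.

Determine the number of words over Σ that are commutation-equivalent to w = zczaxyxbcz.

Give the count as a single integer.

3

0(z) covers ∅
1(c) covers 0:z
2(z) covers 1:c
3(a) covers 2:z
4(x) covers 3:a
5(y) covers 4:x
6(x) covers 5:y
7(b) covers 6:x
8(c) covers 6:x
9(z) covers 8:c
floor of heap: 0:z
completions by unplaced set U, small U first (add the entries for U minus each lowest piece of U):
  |U|=1: {7}:1  {9}:1
  |U|=2: {7,9}:2  {8,9}:1
  |U|=3: {7,8,9}:3
  |U|=4: {6,7,8,9}:3
  |U|=5: {5,6,7,8,9}:3
  |U|=6: {4,5,6,7,8,9}:3
  |U|=7: {3,4,5,6,7,8,9}:3
  |U|=8: {2,3,4,5,6,7,8,9}:3
  start at 0(z): 3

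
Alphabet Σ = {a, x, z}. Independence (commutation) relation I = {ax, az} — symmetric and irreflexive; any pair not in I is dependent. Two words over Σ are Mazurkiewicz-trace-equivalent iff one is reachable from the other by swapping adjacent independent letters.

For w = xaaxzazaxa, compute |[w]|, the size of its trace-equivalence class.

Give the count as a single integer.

0(x) covers ∅
1(a) covers ∅
2(a) covers 1:a
3(x) covers 0:x
4(z) covers 3:x
5(a) covers 2:a
6(z) covers 4:z
7(a) covers 5:a
8(x) covers 6:z
9(a) covers 7:a
floor of heap: 0:x, 1:a
completions by unplaced set U, small U first (add the entries for U minus each lowest piece of U):
  |U|=1: {8}:1  {9}:1
  |U|=2: {6,8}:1  {7,9}:1  {8,9}:2
  |U|=3: {4,6,8}:1  {5,7,9}:1  {6,8,9}:3  {7,8,9}:3
  |U|=4: {2,5,7,9}:1  {3,4,6,8}:1  {4,6,8,9}:4  {5,7,8,9}:4  {6,7,8,9}:6
  |U|=5: {0,3,4,6,8}:1  {1,2,5,7,9}:1  {2,5,7,8,9}:5  {3,4,6,8,9}:5  {4,6,7,8,9}:10  {5,6,7,8,9}:10
  |U|=6: {0,3,4,6,8,9}:6  {1,2,5,7,8,9}:6  {2,5,6,7,8,9}:15  {3,4,6,7,8,9}:15  {4,5,6,7,8,9}:20
  |U|=7: {0,3,4,6,7,8,9}:21  {1,2,5,6,7,8,9}:21  {2,4,5,6,7,8,9}:35  {3,4,5,6,7,8,9}:35
  |U|=8: {0,3,4,5,6,7,8,9}:56  {1,2,4,5,6,7,8,9}:56  {2,3,4,5,6,7,8,9}:70
  start at 0(x): 126
  start at 1(a): 126
sum over floor = 252

252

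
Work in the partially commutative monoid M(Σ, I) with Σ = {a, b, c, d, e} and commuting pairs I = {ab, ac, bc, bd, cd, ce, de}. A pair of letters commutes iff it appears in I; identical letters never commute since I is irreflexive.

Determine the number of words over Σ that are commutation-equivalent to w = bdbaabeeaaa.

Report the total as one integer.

20

piece 0:b — minimal
piece 1:d — minimal
piece 2:b rests on {0:b}
piece 3:a rests on {1:d}
piece 4:a rests on {3:a}
piece 5:b rests on {2:b}
piece 6:e rests on {4:a, 5:b}
piece 7:e rests on {6:e}
piece 8:a rests on {7:e}
piece 9:a rests on {8:a}
piece 10:a rests on {9:a}
minimal pieces: {0:b, 1:d}
ways to finish when only these pieces remain (= sum over removing one remaining piece with nothing left below it):
  1 left: {10}→1
  2 left: {9,10}→1
  3 left: {8,9,10}→1
  4 left: {7,8,9,10}→1
  5 left: {6,7,8,9,10}→1
  6 left: {4,6,7,8,9,10}→1  {5,6,7,8,9,10}→1
  7 left: {2,5,6,7,8,9,10}→1  {3,4,6,7,8,9,10}→1  {4,5,6,7,8,9,10}→2
  8 left: {0,2,5,6,7,8,9,10}→1  {1,3,4,6,7,8,9,10}→1  {2,4,5,6,7,8,9,10}→3  {3,4,5,6,7,8,9,10}→3
  9 left: {0,2,4,5,6,7,8,9,10}→4  {1,3,4,5,6,7,8,9,10}→4  {2,3,4,5,6,7,8,9,10}→6
  placing 0:b first → 10 extensions
  placing 1:d first → 10 extensions
total linear extensions = 20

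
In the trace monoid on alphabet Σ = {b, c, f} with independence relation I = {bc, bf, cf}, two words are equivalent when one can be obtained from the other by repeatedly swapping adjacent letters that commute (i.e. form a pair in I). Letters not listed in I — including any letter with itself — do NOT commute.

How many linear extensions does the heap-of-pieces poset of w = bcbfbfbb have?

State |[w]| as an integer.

piece 0:b — minimal
piece 1:c — minimal
piece 2:b rests on {0:b}
piece 3:f — minimal
piece 4:b rests on {2:b}
piece 5:f rests on {3:f}
piece 6:b rests on {4:b}
piece 7:b rests on {6:b}
minimal pieces: {0:b, 1:c, 3:f}
ways to finish when only these pieces remain (= sum over removing one remaining piece with nothing left below it):
  1 left: {1}→1  {5}→1  {7}→1
  2 left: {1,5}→2  {1,7}→2  {3,5}→1  {5,7}→2  {6,7}→1
  3 left: {1,3,5}→3  {1,5,7}→6  {1,6,7}→3  {3,5,7}→3  {4,6,7}→1  {5,6,7}→3
  4 left: {1,3,5,7}→12  {1,4,6,7}→4  {1,5,6,7}→12  {2,4,6,7}→1  {3,5,6,7}→6  {4,5,6,7}→4
  5 left: {0,2,4,6,7}→1  {1,2,4,6,7}→5  {1,3,5,6,7}→30  {1,4,5,6,7}→20  {2,4,5,6,7}→5  {3,4,5,6,7}→10
  6 left: {0,1,2,4,6,7}→6  {0,2,4,5,6,7}→6  {1,2,4,5,6,7}→30  {1,3,4,5,6,7}→60  {2,3,4,5,6,7}→15
  placing 0:b first → 105 extensions
  placing 1:c first → 21 extensions
  placing 3:f first → 42 extensions
total linear extensions = 168

168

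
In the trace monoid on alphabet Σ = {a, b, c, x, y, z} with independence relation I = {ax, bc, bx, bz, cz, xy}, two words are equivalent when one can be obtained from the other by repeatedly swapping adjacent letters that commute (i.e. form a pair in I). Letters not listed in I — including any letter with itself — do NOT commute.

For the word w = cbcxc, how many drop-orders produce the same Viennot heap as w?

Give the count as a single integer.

#0=c has no predecessor
#1=b has no predecessor
#2=c depends on [0:c]
#3=x depends on [2:c]
#4=c depends on [3:x]
sources: [0:c, 1:b]
N(rest) = Σ N(rest − s) over sources s of rest; N(one piece) = 1:
  size 1 → [1]=1  [4]=1
  size 2 → [1,4]=2  [3,4]=1
  size 3 → [1,3,4]=3  [2,3,4]=1
  first=0(c) contributes 4
  first=1(b) contributes 1
|[w]| = 5

5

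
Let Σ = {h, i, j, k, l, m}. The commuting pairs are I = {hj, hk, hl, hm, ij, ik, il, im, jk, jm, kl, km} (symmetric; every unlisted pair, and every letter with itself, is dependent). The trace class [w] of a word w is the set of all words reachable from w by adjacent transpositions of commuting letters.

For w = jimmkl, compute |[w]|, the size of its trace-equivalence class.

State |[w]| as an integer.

90

piece 0:j — minimal
piece 1:i — minimal
piece 2:m — minimal
piece 3:m rests on {2:m}
piece 4:k — minimal
piece 5:l rests on {0:j, 3:m}
minimal pieces: {0:j, 1:i, 2:m, 4:k}
ways to finish when only these pieces remain (= sum over removing one remaining piece with nothing left below it):
  1 left: {1}→1  {4}→1  {5}→1
  2 left: {0,5}→1  {1,4}→2  {1,5}→2  {3,5}→1  {4,5}→2
  3 left: {0,1,5}→3  {0,3,5}→2  {0,4,5}→3  {1,3,5}→3  {1,4,5}→6  {2,3,5}→1  {3,4,5}→3
  4 left: {0,1,3,5}→8  {0,1,4,5}→12  {0,2,3,5}→3  {0,3,4,5}→8  {1,2,3,5}→4  {1,3,4,5}→12  {2,3,4,5}→4
  placing 0:j first → 20 extensions
  placing 1:i first → 15 extensions
  placing 2:m first → 40 extensions
  placing 4:k first → 15 extensions
total linear extensions = 90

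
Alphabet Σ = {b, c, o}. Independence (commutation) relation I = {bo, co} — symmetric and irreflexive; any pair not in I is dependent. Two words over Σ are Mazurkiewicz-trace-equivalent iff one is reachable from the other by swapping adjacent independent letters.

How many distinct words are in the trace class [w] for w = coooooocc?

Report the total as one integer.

84

0(c) covers ∅
1(o) covers ∅
2(o) covers 1:o
3(o) covers 2:o
4(o) covers 3:o
5(o) covers 4:o
6(o) covers 5:o
7(c) covers 0:c
8(c) covers 7:c
floor of heap: 0:c, 1:o
completions by unplaced set U, small U first (add the entries for U minus each lowest piece of U):
  |U|=1: {6}:1  {8}:1
  |U|=2: {5,6}:1  {6,8}:2  {7,8}:1
  |U|=3: {0,7,8}:1  {4,5,6}:1  {5,6,8}:3  {6,7,8}:3
  |U|=4: {0,6,7,8}:4  {3,4,5,6}:1  {4,5,6,8}:4  {5,6,7,8}:6
  |U|=5: {0,5,6,7,8}:10  {2,3,4,5,6}:1  {3,4,5,6,8}:5  {4,5,6,7,8}:10
  |U|=6: {0,4,5,6,7,8}:20  {1,2,3,4,5,6}:1  {2,3,4,5,6,8}:6  {3,4,5,6,7,8}:15
  |U|=7: {0,3,4,5,6,7,8}:35  {1,2,3,4,5,6,8}:7  {2,3,4,5,6,7,8}:21
  start at 0(c): 28
  start at 1(o): 56
sum over floor = 84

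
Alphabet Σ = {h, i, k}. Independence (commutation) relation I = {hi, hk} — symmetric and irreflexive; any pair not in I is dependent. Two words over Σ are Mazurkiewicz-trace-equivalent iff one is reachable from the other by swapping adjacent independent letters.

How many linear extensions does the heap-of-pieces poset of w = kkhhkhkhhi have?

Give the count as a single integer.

piece 0:k — minimal
piece 1:k rests on {0:k}
piece 2:h — minimal
piece 3:h rests on {2:h}
piece 4:k rests on {1:k}
piece 5:h rests on {3:h}
piece 6:k rests on {4:k}
piece 7:h rests on {5:h}
piece 8:h rests on {7:h}
piece 9:i rests on {6:k}
minimal pieces: {0:k, 2:h}
ways to finish when only these pieces remain (= sum over removing one remaining piece with nothing left below it):
  1 left: {8}→1  {9}→1
  2 left: {6,9}→1  {7,8}→1  {8,9}→2
  3 left: {4,6,9}→1  {5,7,8}→1  {6,8,9}→3  {7,8,9}→3
  4 left: {1,4,6,9}→1  {3,5,7,8}→1  {4,6,8,9}→4  {5,7,8,9}→4  {6,7,8,9}→6
  5 left: {0,1,4,6,9}→1  {1,4,6,8,9}→5  {2,3,5,7,8}→1  {3,5,7,8,9}→5  {4,6,7,8,9}→10  {5,6,7,8,9}→10
  6 left: {0,1,4,6,8,9}→6  {1,4,6,7,8,9}→15  {2,3,5,7,8,9}→6  {3,5,6,7,8,9}→15  {4,5,6,7,8,9}→20
  7 left: {0,1,4,6,7,8,9}→21  {1,4,5,6,7,8,9}→35  {2,3,5,6,7,8,9}→21  {3,4,5,6,7,8,9}→35
  8 left: {0,1,4,5,6,7,8,9}→56  {1,3,4,5,6,7,8,9}→70  {2,3,4,5,6,7,8,9}→56
  placing 0:k first → 126 extensions
  placing 2:h first → 126 extensions
total linear extensions = 252

252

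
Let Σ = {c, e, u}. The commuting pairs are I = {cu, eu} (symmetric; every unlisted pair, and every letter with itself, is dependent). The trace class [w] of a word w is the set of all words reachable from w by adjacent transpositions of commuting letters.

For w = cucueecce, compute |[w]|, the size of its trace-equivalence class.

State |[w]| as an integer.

36

drop 0:c onto floor
drop 1:u onto floor
drop 2:c onto {0:c}
drop 3:u onto {1:u}
drop 4:e onto {2:c}
drop 5:e onto {4:e}
drop 6:c onto {5:e}
drop 7:c onto {6:c}
drop 8:e onto {7:c}
ground layer = {0:c, 1:u}
drop-orders for the pieces not yet dropped (sum over which currently-grounded one goes next):
  1 to go: {3} 1  {8} 1
  2 to go: {1,3} 1  {3,8} 2  {7,8} 1
  3 to go: {1,3,8} 3  {3,7,8} 3  {6,7,8} 1
  4 to go: {1,3,7,8} 6  {3,6,7,8} 4  {5,6,7,8} 1
  5 to go: {1,3,6,7,8} 10  {3,5,6,7,8} 5  {4,5,6,7,8} 1
  6 to go: {1,3,5,6,7,8} 15  {2,4,5,6,7,8} 1  {3,4,5,6,7,8} 6
  7 to go: {0,2,4,5,6,7,8} 1  {1,3,4,5,6,7,8} 21  {2,3,4,5,6,7,8} 7
  if 0:c drops first: 28 orders
  if 1:u drops first: 8 orders
heap linearizations: 36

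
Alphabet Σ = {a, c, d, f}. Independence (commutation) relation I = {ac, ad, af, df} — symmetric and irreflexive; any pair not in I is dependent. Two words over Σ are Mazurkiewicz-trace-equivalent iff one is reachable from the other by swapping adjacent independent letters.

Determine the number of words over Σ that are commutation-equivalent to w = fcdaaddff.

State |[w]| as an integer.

360

#0=f has no predecessor
#1=c depends on [0:f]
#2=d depends on [1:c]
#3=a has no predecessor
#4=a depends on [3:a]
#5=d depends on [2:d]
#6=d depends on [5:d]
#7=f depends on [1:c]
#8=f depends on [7:f]
sources: [0:f, 3:a]
N(rest) = Σ N(rest − s) over sources s of rest; N(one piece) = 1:
  size 1 → [4]=1  [6]=1  [8]=1
  size 2 → [3,4]=1  [4,6]=2  [4,8]=2  [5,6]=1  [6,8]=2  [7,8]=1
  size 3 → [2,5,6]=1  [3,4,6]=3  [3,4,8]=3  [4,5,6]=3  [4,6,8]=6  [4,7,8]=3  [5,6,8]=3  [6,7,8]=3
  size 4 → [2,4,5,6]=4  [2,5,6,8]=4  [3,4,5,6]=6  [3,4,6,8]=12  [3,4,7,8]=6  [4,5,6,8]=12  [4,6,7,8]=12  [5,6,7,8]=6
  size 5 → [2,3,4,5,6]=10  [2,4,5,6,8]=20  [2,5,6,7,8]=10  [3,4,5,6,8]=30  [3,4,6,7,8]=30  [4,5,6,7,8]=30
  size 6 → [1,2,5,6,7,8]=10  [2,3,4,5,6,8]=60  [2,4,5,6,7,8]=60  [3,4,5,6,7,8]=90
  size 7 → [0,1,2,5,6,7,8]=10  [1,2,4,5,6,7,8]=70  [2,3,4,5,6,7,8]=210
  first=0(f) contributes 280
  first=3(a) contributes 80
|[w]| = 360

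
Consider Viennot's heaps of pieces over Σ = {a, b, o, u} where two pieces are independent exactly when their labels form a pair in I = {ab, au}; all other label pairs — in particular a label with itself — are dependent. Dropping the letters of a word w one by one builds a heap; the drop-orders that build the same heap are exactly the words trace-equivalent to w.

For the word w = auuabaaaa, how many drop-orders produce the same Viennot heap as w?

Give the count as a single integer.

0(a) covers ∅
1(u) covers ∅
2(u) covers 1:u
3(a) covers 0:a
4(b) covers 2:u
5(a) covers 3:a
6(a) covers 5:a
7(a) covers 6:a
8(a) covers 7:a
floor of heap: 0:a, 1:u
completions by unplaced set U, small U first (add the entries for U minus each lowest piece of U):
  |U|=1: {4}:1  {8}:1
  |U|=2: {2,4}:1  {4,8}:2  {7,8}:1
  |U|=3: {1,2,4}:1  {2,4,8}:3  {4,7,8}:3  {6,7,8}:1
  |U|=4: {1,2,4,8}:4  {2,4,7,8}:6  {4,6,7,8}:4  {5,6,7,8}:1
  |U|=5: {1,2,4,7,8}:10  {2,4,6,7,8}:10  {3,5,6,7,8}:1  {4,5,6,7,8}:5
  |U|=6: {0,3,5,6,7,8}:1  {1,2,4,6,7,8}:20  {2,4,5,6,7,8}:15  {3,4,5,6,7,8}:6
  |U|=7: {0,3,4,5,6,7,8}:7  {1,2,4,5,6,7,8}:35  {2,3,4,5,6,7,8}:21
  start at 0(a): 56
  start at 1(u): 28
sum over floor = 84

84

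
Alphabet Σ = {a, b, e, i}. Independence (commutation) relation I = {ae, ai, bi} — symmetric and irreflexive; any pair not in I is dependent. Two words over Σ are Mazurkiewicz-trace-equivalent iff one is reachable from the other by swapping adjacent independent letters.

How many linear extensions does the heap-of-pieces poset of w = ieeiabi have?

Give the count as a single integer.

15

#0=i has no predecessor
#1=e depends on [0:i]
#2=e depends on [1:e]
#3=i depends on [2:e]
#4=a has no predecessor
#5=b depends on [2:e, 4:a]
#6=i depends on [3:i]
sources: [0:i, 4:a]
N(rest) = Σ N(rest − s) over sources s of rest; N(one piece) = 1:
  size 1 → [5]=1  [6]=1
  size 2 → [3,6]=1  [4,5]=1  [5,6]=2
  size 3 → [3,5,6]=3  [4,5,6]=3
  size 4 → [2,3,5,6]=3  [3,4,5,6]=6
  size 5 → [1,2,3,5,6]=3  [2,3,4,5,6]=9
  first=0(i) contributes 12
  first=4(a) contributes 3
|[w]| = 15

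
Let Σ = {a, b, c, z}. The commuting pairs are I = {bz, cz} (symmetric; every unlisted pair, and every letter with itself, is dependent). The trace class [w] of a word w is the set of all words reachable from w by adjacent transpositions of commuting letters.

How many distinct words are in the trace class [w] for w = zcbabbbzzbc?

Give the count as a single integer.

63

0(z) covers ∅
1(c) covers ∅
2(b) covers 1:c
3(a) covers 0:z, 2:b
4(b) covers 3:a
5(b) covers 4:b
6(b) covers 5:b
7(z) covers 3:a
8(z) covers 7:z
9(b) covers 6:b
10(c) covers 9:b
floor of heap: 0:z, 1:c
completions by unplaced set U, small U first (add the entries for U minus each lowest piece of U):
  |U|=1: {8}:1  {10}:1
  |U|=2: {7,8}:1  {8,10}:2  {9,10}:1
  |U|=3: {6,9,10}:1  {7,8,10}:3  {8,9,10}:3
  |U|=4: {5,6,9,10}:1  {6,8,9,10}:4  {7,8,9,10}:6
  |U|=5: {4,5,6,9,10}:1  {5,6,8,9,10}:5  {6,7,8,9,10}:10
  |U|=6: {4,5,6,8,9,10}:6  {5,6,7,8,9,10}:15
  |U|=7: {4,5,6,7,8,9,10}:21
  |U|=8: {3,4,5,6,7,8,9,10}:21
  |U|=9: {0,3,4,5,6,7,8,9,10}:21  {2,3,4,5,6,7,8,9,10}:21
  start at 0(z): 21
  start at 1(c): 42
sum over floor = 63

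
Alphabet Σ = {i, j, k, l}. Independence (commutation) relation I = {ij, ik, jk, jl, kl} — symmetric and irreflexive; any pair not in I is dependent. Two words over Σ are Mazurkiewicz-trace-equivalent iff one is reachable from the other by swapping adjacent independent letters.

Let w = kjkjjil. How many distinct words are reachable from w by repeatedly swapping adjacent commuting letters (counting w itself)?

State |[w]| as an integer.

210

piece 0:k — minimal
piece 1:j — minimal
piece 2:k rests on {0:k}
piece 3:j rests on {1:j}
piece 4:j rests on {3:j}
piece 5:i — minimal
piece 6:l rests on {5:i}
minimal pieces: {0:k, 1:j, 5:i}
ways to finish when only these pieces remain (= sum over removing one remaining piece with nothing left below it):
  1 left: {2}→1  {4}→1  {6}→1
  2 left: {0,2}→1  {2,4}→2  {2,6}→2  {3,4}→1  {4,6}→2  {5,6}→1
  3 left: {0,2,4}→3  {0,2,6}→3  {1,3,4}→1  {2,3,4}→3  {2,4,6}→6  {2,5,6}→3  {3,4,6}→3  {4,5,6}→3
  4 left: {0,2,3,4}→6  {0,2,4,6}→12  {0,2,5,6}→6  {1,2,3,4}→4  {1,3,4,6}→4  {2,3,4,6}→12  {2,4,5,6}→12  {3,4,5,6}→6
  5 left: {0,1,2,3,4}→10  {0,2,3,4,6}→30  {0,2,4,5,6}→30  {1,2,3,4,6}→20  {1,3,4,5,6}→10  {2,3,4,5,6}→30
  placing 0:k first → 60 extensions
  placing 1:j first → 90 extensions
  placing 5:i first → 60 extensions
total linear extensions = 210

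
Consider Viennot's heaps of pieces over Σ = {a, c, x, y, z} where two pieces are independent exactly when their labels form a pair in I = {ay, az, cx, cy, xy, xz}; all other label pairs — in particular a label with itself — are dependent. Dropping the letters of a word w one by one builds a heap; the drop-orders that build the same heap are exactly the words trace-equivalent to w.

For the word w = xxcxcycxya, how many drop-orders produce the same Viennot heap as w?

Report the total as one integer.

#0=x has no predecessor
#1=x depends on [0:x]
#2=c has no predecessor
#3=x depends on [1:x]
#4=c depends on [2:c]
#5=y has no predecessor
#6=c depends on [4:c]
#7=x depends on [3:x]
#8=y depends on [5:y]
#9=a depends on [6:c, 7:x]
sources: [0:x, 2:c, 5:y]
N(rest) = Σ N(rest − s) over sources s of rest; N(one piece) = 1:
  size 1 → [8]=1  [9]=1
  size 2 → [5,8]=1  [6,9]=1  [7,9]=1  [8,9]=2
  size 3 → [3,7,9]=1  [4,6,9]=1  [5,8,9]=3  [6,7,9]=2  [6,8,9]=3  [7,8,9]=3
  size 4 → [1,3,7,9]=1  [2,4,6,9]=1  [3,6,7,9]=3  [3,7,8,9]=4  [4,6,7,9]=3  [4,6,8,9]=4  [5,6,8,9]=6  [5,7,8,9]=6  [6,7,8,9]=8
  size 5 → [0,1,3,7,9]=1  [1,3,6,7,9]=4  [1,3,7,8,9]=5  [2,4,6,7,9]=4  [2,4,6,8,9]=5  [3,4,6,7,9]=6  [3,5,7,8,9]=10  [3,6,7,8,9]=15  [4,5,6,8,9]=10  [4,6,7,8,9]=15  [5,6,7,8,9]=20
  size 6 → [0,1,3,6,7,9]=5  [0,1,3,7,8,9]=6  [1,3,4,6,7,9]=10  [1,3,5,7,8,9]=15  [1,3,6,7,8,9]=24  [2,3,4,6,7,9]=10  [2,4,5,6,8,9]=15  [2,4,6,7,8,9]=24  [3,4,6,7,8,9]=36  [3,5,6,7,8,9]=45  [4,5,6,7,8,9]=45
  size 7 → [0,1,3,4,6,7,9]=15  [0,1,3,5,7,8,9]=21  [0,1,3,6,7,8,9]=35  [1,2,3,4,6,7,9]=20  [1,3,4,6,7,8,9]=70  [1,3,5,6,7,8,9]=84  [2,3,4,6,7,8,9]=70  [2,4,5,6,7,8,9]=84  [3,4,5,6,7,8,9]=126
  size 8 → [0,1,2,3,4,6,7,9]=35  [0,1,3,4,6,7,8,9]=120  [0,1,3,5,6,7,8,9]=140  [1,2,3,4,6,7,8,9]=160  [1,3,4,5,6,7,8,9]=280  [2,3,4,5,6,7,8,9]=280
  first=0(x) contributes 720
  first=2(c) contributes 540
  first=5(y) contributes 315
|[w]| = 1575

1575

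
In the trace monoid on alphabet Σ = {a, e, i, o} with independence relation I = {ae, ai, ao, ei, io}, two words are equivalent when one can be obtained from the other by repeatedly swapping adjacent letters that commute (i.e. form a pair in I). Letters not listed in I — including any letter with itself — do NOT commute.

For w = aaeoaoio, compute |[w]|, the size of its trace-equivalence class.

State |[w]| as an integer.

piece 0:a — minimal
piece 1:a rests on {0:a}
piece 2:e — minimal
piece 3:o rests on {2:e}
piece 4:a rests on {1:a}
piece 5:o rests on {3:o}
piece 6:i — minimal
piece 7:o rests on {5:o}
minimal pieces: {0:a, 2:e, 6:i}
ways to finish when only these pieces remain (= sum over removing one remaining piece with nothing left below it):
  1 left: {4}→1  {6}→1  {7}→1
  2 left: {1,4}→1  {4,6}→2  {4,7}→2  {5,7}→1  {6,7}→2
  3 left: {0,1,4}→1  {1,4,6}→3  {1,4,7}→3  {3,5,7}→1  {4,5,7}→3  {4,6,7}→6  {5,6,7}→3
  4 left: {0,1,4,6}→4  {0,1,4,7}→4  {1,4,5,7}→6  {1,4,6,7}→12  {2,3,5,7}→1  {3,4,5,7}→4  {3,5,6,7}→4  {4,5,6,7}→12
  5 left: {0,1,4,5,7}→10  {0,1,4,6,7}→20  {1,3,4,5,7}→10  {1,4,5,6,7}→30  {2,3,4,5,7}→5  {2,3,5,6,7}→5  {3,4,5,6,7}→20
  6 left: {0,1,3,4,5,7}→20  {0,1,4,5,6,7}→60  {1,2,3,4,5,7}→15  {1,3,4,5,6,7}→60  {2,3,4,5,6,7}→30
  placing 0:a first → 105 extensions
  placing 2:e first → 140 extensions
  placing 6:i first → 35 extensions
total linear extensions = 280

280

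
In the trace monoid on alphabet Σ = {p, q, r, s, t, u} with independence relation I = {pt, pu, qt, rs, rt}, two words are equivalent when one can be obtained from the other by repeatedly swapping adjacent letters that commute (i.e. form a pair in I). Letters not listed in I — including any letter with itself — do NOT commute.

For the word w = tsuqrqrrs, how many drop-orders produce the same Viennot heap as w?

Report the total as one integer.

drop 0:t onto floor
drop 1:s onto {0:t}
drop 2:u onto {1:s}
drop 3:q onto {2:u}
drop 4:r onto {3:q}
drop 5:q onto {4:r}
drop 6:r onto {5:q}
drop 7:r onto {6:r}
drop 8:s onto {5:q}
ground layer = {0:t}
drop-orders for the pieces not yet dropped (sum over which currently-grounded one goes next):
  1 to go: {7} 1  {8} 1
  2 to go: {6,7} 1  {7,8} 2
  3 to go: {6,7,8} 3
  4 to go: {5,6,7,8} 3
  5 to go: {4,5,6,7,8} 3
  6 to go: {3,4,5,6,7,8} 3
  7 to go: {2,3,4,5,6,7,8} 3
  if 0:t drops first: 3 orders

3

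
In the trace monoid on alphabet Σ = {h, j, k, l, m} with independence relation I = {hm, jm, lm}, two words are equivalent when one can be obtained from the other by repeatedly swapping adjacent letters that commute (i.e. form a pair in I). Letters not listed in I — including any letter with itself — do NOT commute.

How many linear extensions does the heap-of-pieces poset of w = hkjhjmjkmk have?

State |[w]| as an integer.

5

piece 0:h — minimal
piece 1:k rests on {0:h}
piece 2:j rests on {1:k}
piece 3:h rests on {2:j}
piece 4:j rests on {3:h}
piece 5:m rests on {1:k}
piece 6:j rests on {4:j}
piece 7:k rests on {5:m, 6:j}
piece 8:m rests on {7:k}
piece 9:k rests on {8:m}
minimal pieces: {0:h}
ways to finish when only these pieces remain (= sum over removing one remaining piece with nothing left below it):
  1 left: {9}→1
  2 left: {8,9}→1
  3 left: {7,8,9}→1
  4 left: {5,7,8,9}→1  {6,7,8,9}→1
  5 left: {4,6,7,8,9}→1  {5,6,7,8,9}→2
  6 left: {3,4,6,7,8,9}→1  {4,5,6,7,8,9}→3
  7 left: {2,3,4,6,7,8,9}→1  {3,4,5,6,7,8,9}→4
  8 left: {2,3,4,5,6,7,8,9}→5
  placing 0:h first → 5 extensions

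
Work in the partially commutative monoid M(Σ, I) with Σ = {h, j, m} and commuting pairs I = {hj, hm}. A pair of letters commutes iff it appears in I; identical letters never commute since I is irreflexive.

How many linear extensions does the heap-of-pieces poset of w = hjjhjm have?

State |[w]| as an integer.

0(h) covers ∅
1(j) covers ∅
2(j) covers 1:j
3(h) covers 0:h
4(j) covers 2:j
5(m) covers 4:j
floor of heap: 0:h, 1:j
completions by unplaced set U, small U first (add the entries for U minus each lowest piece of U):
  |U|=1: {3}:1  {5}:1
  |U|=2: {0,3}:1  {3,5}:2  {4,5}:1
  |U|=3: {0,3,5}:3  {2,4,5}:1  {3,4,5}:3
  |U|=4: {0,3,4,5}:6  {1,2,4,5}:1  {2,3,4,5}:4
  start at 0(h): 5
  start at 1(j): 10
sum over floor = 15

15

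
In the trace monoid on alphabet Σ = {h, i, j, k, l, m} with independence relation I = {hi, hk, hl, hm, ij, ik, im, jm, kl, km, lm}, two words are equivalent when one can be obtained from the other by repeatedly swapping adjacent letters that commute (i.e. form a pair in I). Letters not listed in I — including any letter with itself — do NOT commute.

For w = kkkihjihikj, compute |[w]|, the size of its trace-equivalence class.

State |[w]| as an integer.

1320

0(k) covers ∅
1(k) covers 0:k
2(k) covers 1:k
3(i) covers ∅
4(h) covers ∅
5(j) covers 2:k, 4:h
6(i) covers 3:i
7(h) covers 5:j
8(i) covers 6:i
9(k) covers 5:j
10(j) covers 7:h, 9:k
floor of heap: 0:k, 3:i, 4:h
completions by unplaced set U, small U first (add the entries for U minus each lowest piece of U):
  |U|=1: {8}:1  {10}:1
  |U|=2: {6,8}:1  {7,10}:1  {8,10}:2  {9,10}:1
  |U|=3: {3,6,8}:1  {6,8,10}:3  {7,8,10}:3  {7,9,10}:2  {8,9,10}:3
  |U|=4: {3,6,8,10}:4  {5,7,9,10}:2  {6,7,8,10}:6  {6,8,9,10}:6  {7,8,9,10}:8
  |U|=5: {2,5,7,9,10}:2  {3,6,7,8,10}:10  {3,6,8,9,10}:10  {4,5,7,9,10}:2  {5,7,8,9,10}:10  {6,7,8,9,10}:20
  |U|=6: {1,2,5,7,9,10}:2  {2,4,5,7,9,10}:4  {2,5,7,8,9,10}:12  {3,6,7,8,9,10}:40  {4,5,7,8,9,10}:12  {5,6,7,8,9,10}:30
  |U|=7: {0,1,2,5,7,9,10}:2  {1,2,4,5,7,9,10}:6  {1,2,5,7,8,9,10}:14  {2,4,5,7,8,9,10}:28  {2,5,6,7,8,9,10}:42  {3,5,6,7,8,9,10}:70  {4,5,6,7,8,9,10}:42
  |U|=8: {0,1,2,4,5,7,9,10}:8  {0,1,2,5,7,8,9,10}:16  {1,2,4,5,7,8,9,10}:48  {1,2,5,6,7,8,9,10}:56  {2,3,5,6,7,8,9,10}:112  {2,4,5,6,7,8,9,10}:112  {3,4,5,6,7,8,9,10}:112
  |U|=9: {0,1,2,4,5,7,8,9,10}:72  {0,1,2,5,6,7,8,9,10}:72  {1,2,3,5,6,7,8,9,10}:168  {1,2,4,5,6,7,8,9,10}:216  {2,3,4,5,6,7,8,9,10}:336
  start at 0(k): 720
  start at 3(i): 360
  start at 4(h): 240
sum over floor = 1320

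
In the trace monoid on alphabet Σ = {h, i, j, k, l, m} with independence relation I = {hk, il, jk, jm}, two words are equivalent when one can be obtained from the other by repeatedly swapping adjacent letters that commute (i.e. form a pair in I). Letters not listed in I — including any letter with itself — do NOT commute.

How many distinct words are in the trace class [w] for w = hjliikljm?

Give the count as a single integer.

6

0(h) covers ∅
1(j) covers 0:h
2(l) covers 1:j
3(i) covers 1:j
4(i) covers 3:i
5(k) covers 2:l, 4:i
6(l) covers 5:k
7(j) covers 6:l
8(m) covers 6:l
floor of heap: 0:h
completions by unplaced set U, small U first (add the entries for U minus each lowest piece of U):
  |U|=1: {7}:1  {8}:1
  |U|=2: {7,8}:2
  |U|=3: {6,7,8}:2
  |U|=4: {5,6,7,8}:2
  |U|=5: {2,5,6,7,8}:2  {4,5,6,7,8}:2
  |U|=6: {2,4,5,6,7,8}:4  {3,4,5,6,7,8}:2
  |U|=7: {2,3,4,5,6,7,8}:6
  start at 0(h): 6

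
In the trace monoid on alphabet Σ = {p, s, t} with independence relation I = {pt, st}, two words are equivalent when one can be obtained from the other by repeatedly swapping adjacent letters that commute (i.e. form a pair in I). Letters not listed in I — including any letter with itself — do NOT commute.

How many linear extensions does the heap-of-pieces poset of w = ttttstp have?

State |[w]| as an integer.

21

0(t) covers ∅
1(t) covers 0:t
2(t) covers 1:t
3(t) covers 2:t
4(s) covers ∅
5(t) covers 3:t
6(p) covers 4:s
floor of heap: 0:t, 4:s
completions by unplaced set U, small U first (add the entries for U minus each lowest piece of U):
  |U|=1: {5}:1  {6}:1
  |U|=2: {3,5}:1  {4,6}:1  {5,6}:2
  |U|=3: {2,3,5}:1  {3,5,6}:3  {4,5,6}:3
  |U|=4: {1,2,3,5}:1  {2,3,5,6}:4  {3,4,5,6}:6
  |U|=5: {0,1,2,3,5}:1  {1,2,3,5,6}:5  {2,3,4,5,6}:10
  start at 0(t): 15
  start at 4(s): 6
sum over floor = 21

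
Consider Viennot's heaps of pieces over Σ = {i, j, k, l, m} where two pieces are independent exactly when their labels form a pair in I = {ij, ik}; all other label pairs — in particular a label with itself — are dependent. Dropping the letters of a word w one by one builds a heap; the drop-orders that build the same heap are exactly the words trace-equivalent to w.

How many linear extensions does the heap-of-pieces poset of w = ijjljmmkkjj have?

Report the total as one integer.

3

piece 0:i — minimal
piece 1:j — minimal
piece 2:j rests on {1:j}
piece 3:l rests on {0:i, 2:j}
piece 4:j rests on {3:l}
piece 5:m rests on {4:j}
piece 6:m rests on {5:m}
piece 7:k rests on {6:m}
piece 8:k rests on {7:k}
piece 9:j rests on {8:k}
piece 10:j rests on {9:j}
minimal pieces: {0:i, 1:j}
ways to finish when only these pieces remain (= sum over removing one remaining piece with nothing left below it):
  1 left: {10}→1
  2 left: {9,10}→1
  3 left: {8,9,10}→1
  4 left: {7,8,9,10}→1
  5 left: {6,7,8,9,10}→1
  6 left: {5,6,7,8,9,10}→1
  7 left: {4,5,6,7,8,9,10}→1
  8 left: {3,4,5,6,7,8,9,10}→1
  9 left: {0,3,4,5,6,7,8,9,10}→1  {2,3,4,5,6,7,8,9,10}→1
  placing 0:i first → 1 extensions
  placing 1:j first → 2 extensions
total linear extensions = 3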